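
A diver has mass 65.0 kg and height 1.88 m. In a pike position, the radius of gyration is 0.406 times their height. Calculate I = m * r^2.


r = 0.406 * 1.88 = 0.76328 m
I = m * r^2 = 65.0 * 0.582596 = 37.869 kg*m^2

37.869 kg*m^2


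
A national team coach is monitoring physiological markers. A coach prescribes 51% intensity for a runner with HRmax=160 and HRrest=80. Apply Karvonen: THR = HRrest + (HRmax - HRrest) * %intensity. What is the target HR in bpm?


Heart rate reserve = 160 - 80 = 80
Intensity fraction = 51 / 100 = 0.51
THR = 80 + 80 * 0.51 = 120.8 bpm

120.8 bpm


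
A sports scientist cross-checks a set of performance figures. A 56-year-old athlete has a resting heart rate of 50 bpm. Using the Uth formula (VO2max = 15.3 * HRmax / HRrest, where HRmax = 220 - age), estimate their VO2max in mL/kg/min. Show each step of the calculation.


HRmax = 220 - 56 = 164 bpm
Ratio = HRmax / HRrest = 164 / 50 = 3.28
VO2max = 15.3 * 3.28 = 50.18 mL/kg/min

50.18 mL/kg/min


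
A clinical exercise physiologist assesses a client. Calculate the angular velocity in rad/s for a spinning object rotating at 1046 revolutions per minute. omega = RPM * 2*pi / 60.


omega = RPM * 2*pi / 60
= 1046 * 6.28318531 / 60
= 109.537 rad/s

109.537 rad/s


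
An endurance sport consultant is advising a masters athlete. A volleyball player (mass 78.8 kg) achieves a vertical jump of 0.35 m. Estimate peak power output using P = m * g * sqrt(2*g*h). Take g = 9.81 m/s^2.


2 * g * h = 2 * 9.81 * 0.35 = 6.867
sqrt(6.867) = 2.620496 m/s
P = 78.8 * 9.81 * 2.620496 = 2025.72 W

2025.72 W


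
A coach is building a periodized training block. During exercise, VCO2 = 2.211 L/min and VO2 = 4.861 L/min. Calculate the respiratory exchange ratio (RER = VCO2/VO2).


RER = VCO2 / VO2
= 2.211 / 4.861
= 0.4548

0.4548


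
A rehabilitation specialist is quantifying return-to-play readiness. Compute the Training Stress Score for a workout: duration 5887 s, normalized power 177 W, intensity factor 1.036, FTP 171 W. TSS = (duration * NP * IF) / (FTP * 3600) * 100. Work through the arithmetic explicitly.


Product = 5887 * 177 * 1.036 = 1079510.964
Base = 171 * 3600 = 615600
TSS = 1079510.964 / 615600 * 100 = 175.36

175.36 TSS


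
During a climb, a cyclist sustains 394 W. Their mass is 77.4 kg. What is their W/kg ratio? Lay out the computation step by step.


Power-to-weight = 394 W / 77.4 kg
= 5.09 W/kg

5.09 W/kg


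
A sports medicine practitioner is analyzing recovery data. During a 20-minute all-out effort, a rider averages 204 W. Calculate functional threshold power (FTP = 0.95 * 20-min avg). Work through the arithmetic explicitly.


FTP = 0.95 * 204
= 193.8 W

193.8 W


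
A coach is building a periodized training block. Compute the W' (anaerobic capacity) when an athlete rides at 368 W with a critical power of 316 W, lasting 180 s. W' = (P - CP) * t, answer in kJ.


Above-CP power = 52 W
Duration = 180 s
W' = 52 * 180 = 9360 J
Convert: 9360 / 1000 = 9.36 kJ

9.36 kJ


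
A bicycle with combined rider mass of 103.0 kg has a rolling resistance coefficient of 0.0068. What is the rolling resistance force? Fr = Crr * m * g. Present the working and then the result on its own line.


Fr = 0.0068 * 103.0 * 9.81
= 0.7004 * 9.81
= 6.871 N

6.871 N


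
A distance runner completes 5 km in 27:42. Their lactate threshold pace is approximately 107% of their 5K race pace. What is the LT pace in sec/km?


Convert to seconds: 27 min 42 s = 1662 s
Pace per km = 1662 / 5 = 332.4 s/km
LT pace = 332.4 * 1.07 = 355.67 s/km

355.67 s/km


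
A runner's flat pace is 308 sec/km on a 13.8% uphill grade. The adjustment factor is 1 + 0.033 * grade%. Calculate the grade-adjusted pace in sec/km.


Factor = 1 + 0.033 * 13.8 = 1.4554
Adjusted pace = 308 * 1.4554
= 448.26 sec/km

448.26 s/km


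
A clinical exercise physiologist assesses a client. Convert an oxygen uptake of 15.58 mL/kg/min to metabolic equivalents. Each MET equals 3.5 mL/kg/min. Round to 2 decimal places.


One MET = 3.5 mL/kg/min
Number of METs = 15.58 / 3.5
= 4.45 METs

4.45 METs


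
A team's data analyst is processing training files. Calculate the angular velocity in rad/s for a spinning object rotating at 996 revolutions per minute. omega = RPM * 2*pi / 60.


omega = RPM * 2*pi / 60
= 996 * 6.28318531 / 60
= 104.301 rad/s

104.301 rad/s


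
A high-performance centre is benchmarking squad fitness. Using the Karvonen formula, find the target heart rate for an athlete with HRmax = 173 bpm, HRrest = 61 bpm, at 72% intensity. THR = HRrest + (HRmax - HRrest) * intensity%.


HRR = 173 - 61 = 112
THR = 61 + 112 * 0.72
= 61 + 80.64
= 141.64 bpm

141.64 bpm


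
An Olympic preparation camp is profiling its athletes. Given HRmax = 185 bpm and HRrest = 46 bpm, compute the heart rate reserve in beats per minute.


Heart rate reserve = maximum HR minus resting HR
HRR = 185 - 46 = 139 bpm

139 bpm


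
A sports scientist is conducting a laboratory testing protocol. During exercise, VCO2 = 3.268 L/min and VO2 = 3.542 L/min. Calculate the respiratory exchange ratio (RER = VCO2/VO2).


RER = VCO2 / VO2
= 3.268 / 3.542
= 0.9226

0.9226


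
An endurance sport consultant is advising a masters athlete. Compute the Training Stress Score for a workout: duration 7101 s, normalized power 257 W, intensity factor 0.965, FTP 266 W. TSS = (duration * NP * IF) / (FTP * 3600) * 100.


Product = 7101 * 257 * 0.965 = 1761083.505
Base = 266 * 3600 = 957600
TSS = 1761083.505 / 957600 * 100 = 183.91

183.91 TSS


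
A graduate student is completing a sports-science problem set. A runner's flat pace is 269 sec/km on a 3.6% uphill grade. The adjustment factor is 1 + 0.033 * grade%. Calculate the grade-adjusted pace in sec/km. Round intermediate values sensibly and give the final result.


Factor = 1 + 0.033 * 3.6 = 1.1188
Adjusted pace = 269 * 1.1188
= 300.96 sec/km

300.96 s/km


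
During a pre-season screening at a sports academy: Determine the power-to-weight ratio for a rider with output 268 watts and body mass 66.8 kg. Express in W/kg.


P/W = 268 / 66.8 = 4.012 W/kg

4.012 W/kg


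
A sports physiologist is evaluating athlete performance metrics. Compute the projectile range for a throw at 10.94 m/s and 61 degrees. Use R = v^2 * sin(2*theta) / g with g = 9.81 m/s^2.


Two times the angle = 122 degrees
sin(122) = 0.848048
R = 119.6836 * 0.848048 / 9.81 = 10.346 m

10.346 m


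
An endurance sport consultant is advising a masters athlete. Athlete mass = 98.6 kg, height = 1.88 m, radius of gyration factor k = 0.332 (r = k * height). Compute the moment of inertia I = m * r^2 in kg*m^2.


r = k * height = 0.332 * 1.88 = 0.62416 m
r^2 = 0.62416^2 = 0.389576
I = 98.6 * 0.389576 = 38.412 kg*m^2

38.412 kg*m^2


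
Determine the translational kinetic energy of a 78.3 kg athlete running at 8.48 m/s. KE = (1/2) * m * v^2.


KE = 0.5 * m * v^2
= 0.5 * 78.3 * 8.48^2
= 0.5 * 78.3 * 71.9104
= 2815.29 J

2815.29 J


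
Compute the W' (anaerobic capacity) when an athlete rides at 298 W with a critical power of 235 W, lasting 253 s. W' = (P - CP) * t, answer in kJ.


Above-CP power = 63 W
Duration = 253 s
W' = 63 * 253 = 15939 J
Convert: 15939 / 1000 = 15.939 kJ

15.939 kJ


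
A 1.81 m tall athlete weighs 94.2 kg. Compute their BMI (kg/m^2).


height^2 = 3.2761 m^2
BMI = 94.2 / 3.2761 = 28.75 kg/m^2

28.75 kg/m^2


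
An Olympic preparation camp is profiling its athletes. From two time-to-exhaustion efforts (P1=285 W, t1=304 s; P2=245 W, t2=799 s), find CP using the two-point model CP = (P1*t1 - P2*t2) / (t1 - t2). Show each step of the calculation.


Work in trial 1 = 86640 J
Work in trial 2 = 195755 J
Delta work = -109115 J
Delta time = -495 s
CP = -109115 / -495 = 220.43 W

220.43 W


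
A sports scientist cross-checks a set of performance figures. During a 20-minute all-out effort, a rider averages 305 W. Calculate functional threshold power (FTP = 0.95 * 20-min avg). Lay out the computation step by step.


FTP = 0.95 * 305
= 289.75 W

289.75 W


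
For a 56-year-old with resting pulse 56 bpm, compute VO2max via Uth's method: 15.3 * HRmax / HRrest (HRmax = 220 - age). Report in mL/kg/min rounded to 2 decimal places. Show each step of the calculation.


Step 1: HRmax = 220 - 56 = 164 bpm
Step 2: Ratio = 164 / 56 = 2.9286
Step 3: VO2max = 15.3 * 2.9286 = 44.81 mL/kg/min

44.81 mL/kg/min


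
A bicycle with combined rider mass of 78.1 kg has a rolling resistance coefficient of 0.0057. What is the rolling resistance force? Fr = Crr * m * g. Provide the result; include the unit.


Fr = 0.0057 * 78.1 * 9.81
= 0.44517 * 9.81
= 4.367 N

4.367 N


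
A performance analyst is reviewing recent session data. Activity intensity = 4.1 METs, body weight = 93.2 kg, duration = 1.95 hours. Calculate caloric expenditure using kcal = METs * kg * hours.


kcal = 4.1 * 93.2 * 1.95
= 382.12 * 1.95
= 745.13 kcal

745.13 kcal


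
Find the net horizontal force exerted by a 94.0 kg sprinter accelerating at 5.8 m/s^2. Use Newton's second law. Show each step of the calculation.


Newton's second law: F = m * a
F = 94.0 * 5.8 = 545.2 N

545.2 N


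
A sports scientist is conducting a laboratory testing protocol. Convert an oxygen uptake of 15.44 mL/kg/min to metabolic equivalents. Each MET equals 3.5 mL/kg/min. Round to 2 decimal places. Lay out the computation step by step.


One MET = 3.5 mL/kg/min
Number of METs = 15.44 / 3.5
= 4.41 METs

4.41 METs


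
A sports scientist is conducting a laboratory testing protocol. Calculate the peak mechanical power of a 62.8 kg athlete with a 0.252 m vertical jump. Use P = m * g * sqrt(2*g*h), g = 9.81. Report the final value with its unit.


First, sqrt(2gh) = sqrt(2 * 9.81 * 0.252)
= sqrt(4.94424) = 2.223565 m/s
Power = 62.8 * 9.81 * 2.223565 = 1369.87 W

1369.87 W


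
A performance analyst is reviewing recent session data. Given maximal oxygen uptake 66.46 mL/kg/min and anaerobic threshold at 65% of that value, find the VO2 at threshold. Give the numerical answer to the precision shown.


Percentage as decimal = 0.65
VO2 at AT = 66.46 * 0.65 = 43.2 mL/kg/min

43.2 mL/kg/min


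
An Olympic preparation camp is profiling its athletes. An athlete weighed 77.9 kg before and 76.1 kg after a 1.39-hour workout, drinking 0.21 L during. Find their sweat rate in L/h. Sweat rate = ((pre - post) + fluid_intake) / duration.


Body mass change = 1.8 kg
Total sweat loss = 1.8 + 0.21 = 2.01 L
Rate = 2.01 / 1.39 = 1.446 L/h

1.446 L/h


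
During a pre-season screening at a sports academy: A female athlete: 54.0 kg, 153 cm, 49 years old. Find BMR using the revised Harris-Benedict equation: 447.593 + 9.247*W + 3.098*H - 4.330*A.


Intercept = 447.593
Weight contribution = 9.247 * 54.0 = 499.338
Height contribution = 3.098 * 153 = 473.994
Age contribution = 4.33 * 49 = 212.17
BMR = 447.593 + 499.338 + 473.994 - 212.17
= 1208.76 kcal/day

1208.76 kcal/day


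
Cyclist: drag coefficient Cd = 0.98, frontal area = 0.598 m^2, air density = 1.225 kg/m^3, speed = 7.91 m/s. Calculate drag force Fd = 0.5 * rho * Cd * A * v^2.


v^2 = 7.91^2 = 62.5681
Fd = 0.5 * 1.225 * 0.98 * 0.598 * 62.5681
= 22.459 N

22.459 N


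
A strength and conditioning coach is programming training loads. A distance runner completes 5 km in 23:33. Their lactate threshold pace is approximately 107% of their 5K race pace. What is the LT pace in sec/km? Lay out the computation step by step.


Convert to seconds: 23 min 33 s = 1413 s
Pace per km = 1413 / 5 = 282.6 s/km
LT pace = 282.6 * 1.07 = 302.38 s/km

302.38 s/km


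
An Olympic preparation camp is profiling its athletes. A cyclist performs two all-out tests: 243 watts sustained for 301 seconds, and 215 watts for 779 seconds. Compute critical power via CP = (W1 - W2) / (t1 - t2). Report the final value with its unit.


W1 = P1 * t1 = 243 * 301 = 73143 J
W2 = P2 * t2 = 215 * 779 = 167485 J
CP = (73143 - 167485) / (301 - 779)
= 197.37 W

197.37 W


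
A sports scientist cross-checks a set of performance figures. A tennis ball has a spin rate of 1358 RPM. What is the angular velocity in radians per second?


Convert RPM to rad/s: multiply by 2*pi and divide by 60
omega = 1358 * 2 * pi / 60
= 142.209 rad/s

142.209 rad/s


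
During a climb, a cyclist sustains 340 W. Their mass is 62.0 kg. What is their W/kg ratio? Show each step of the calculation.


Power-to-weight = 340 W / 62.0 kg
= 5.484 W/kg

5.484 W/kg


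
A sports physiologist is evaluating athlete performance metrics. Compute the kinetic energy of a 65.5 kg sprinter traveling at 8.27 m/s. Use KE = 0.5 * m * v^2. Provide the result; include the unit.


Velocity squared = 68.3929
KE = 0.5 * 65.5 * 68.3929 = 2239.87 J

2239.87 J


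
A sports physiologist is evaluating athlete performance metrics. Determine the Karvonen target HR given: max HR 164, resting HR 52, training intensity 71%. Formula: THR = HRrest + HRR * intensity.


HRR = HRmax - HRrest = 164 - 52 = 112
THR = 52 + 112 * 0.71
= 131.52 bpm

131.52 bpm


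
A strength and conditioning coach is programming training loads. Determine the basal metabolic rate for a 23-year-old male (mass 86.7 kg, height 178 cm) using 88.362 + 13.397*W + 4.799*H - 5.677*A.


BMR = 88.362 + 13.397*86.7 + 4.799*178 - 5.677*23
= 1973.53 kcal/day

1973.53 kcal/day


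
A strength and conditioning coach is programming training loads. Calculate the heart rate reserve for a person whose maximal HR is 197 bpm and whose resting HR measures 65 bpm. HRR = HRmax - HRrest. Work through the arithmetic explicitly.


HRmax = 197 bpm
HRrest = 65 bpm
HRR = 197 - 65 = 132 bpm

132 bpm


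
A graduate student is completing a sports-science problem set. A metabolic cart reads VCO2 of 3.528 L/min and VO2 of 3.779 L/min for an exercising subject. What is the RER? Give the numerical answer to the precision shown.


RER = VCO2 / VO2 = 3.528 / 3.779 = 0.9336

0.9336


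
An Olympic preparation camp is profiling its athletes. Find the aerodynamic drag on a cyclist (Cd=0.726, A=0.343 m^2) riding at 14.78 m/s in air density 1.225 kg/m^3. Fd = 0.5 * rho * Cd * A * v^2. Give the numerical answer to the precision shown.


Fd = 0.5 * 1.225 * 0.726 * 0.343 * 14.78^2
= 0.5 * 1.225 * 0.726 * 0.343 * 218.4484
= 33.319 N

33.319 N


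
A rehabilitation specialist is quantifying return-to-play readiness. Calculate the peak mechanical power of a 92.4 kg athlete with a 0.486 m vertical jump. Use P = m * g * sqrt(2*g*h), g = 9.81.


First, sqrt(2gh) = sqrt(2 * 9.81 * 0.486)
= sqrt(9.53532) = 3.087931 m/s
Power = 92.4 * 9.81 * 3.087931 = 2799.04 W

2799.04 W


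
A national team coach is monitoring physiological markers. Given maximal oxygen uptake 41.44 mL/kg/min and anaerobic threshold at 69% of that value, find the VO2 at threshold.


Percentage as decimal = 0.69
VO2 at AT = 41.44 * 0.69 = 28.59 mL/kg/min

28.59 mL/kg/min


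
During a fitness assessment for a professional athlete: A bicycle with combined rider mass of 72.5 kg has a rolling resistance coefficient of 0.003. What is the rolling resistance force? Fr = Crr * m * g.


Fr = 0.003 * 72.5 * 9.81
= 0.2175 * 9.81
= 2.134 N

2.134 N


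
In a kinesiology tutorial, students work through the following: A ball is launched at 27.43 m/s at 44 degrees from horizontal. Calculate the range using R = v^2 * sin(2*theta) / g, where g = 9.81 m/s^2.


sin(2 * 44) = sin(88) = 0.999391
v^2 = 27.43^2 = 752.4049
R = 752.4049 * 0.999391 / 9.81
= 76.651 m

76.651 m


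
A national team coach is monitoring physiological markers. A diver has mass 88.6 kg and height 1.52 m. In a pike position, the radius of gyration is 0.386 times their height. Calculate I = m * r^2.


r = 0.386 * 1.52 = 0.58672 m
I = m * r^2 = 88.6 * 0.34424 = 30.5 kg*m^2

30.5 kg*m^2


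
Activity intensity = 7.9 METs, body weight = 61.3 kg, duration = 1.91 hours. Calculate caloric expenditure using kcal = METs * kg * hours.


kcal = 7.9 * 61.3 * 1.91
= 484.27 * 1.91
= 924.96 kcal

924.96 kcal


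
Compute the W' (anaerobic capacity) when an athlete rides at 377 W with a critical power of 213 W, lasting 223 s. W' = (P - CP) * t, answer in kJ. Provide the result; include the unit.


Above-CP power = 164 W
Duration = 223 s
W' = 164 * 223 = 36572 J
Convert: 36572 / 1000 = 36.572 kJ

36.572 kJ


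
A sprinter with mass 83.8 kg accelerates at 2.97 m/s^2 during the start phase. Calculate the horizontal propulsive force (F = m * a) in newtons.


F = m * a
= 83.8 * 2.97
= 248.89 N

248.89 N


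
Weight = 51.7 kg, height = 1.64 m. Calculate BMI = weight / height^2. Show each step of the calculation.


height^2 = 1.64^2 = 2.6896
BMI = 51.7 / 2.6896 = 19.22 kg/m^2

19.22 kg/m^2


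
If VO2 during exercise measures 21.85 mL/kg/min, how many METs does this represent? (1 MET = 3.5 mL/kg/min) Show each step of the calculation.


METs = VO2 / 3.5 = 21.85 / 3.5 = 6.24

6.24 METs


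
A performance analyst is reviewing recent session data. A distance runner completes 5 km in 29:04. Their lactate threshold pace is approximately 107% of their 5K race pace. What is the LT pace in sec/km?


Convert to seconds: 29 min 4 s = 1744 s
Pace per km = 1744 / 5 = 348.8 s/km
LT pace = 348.8 * 1.07 = 373.22 s/km

373.22 s/km


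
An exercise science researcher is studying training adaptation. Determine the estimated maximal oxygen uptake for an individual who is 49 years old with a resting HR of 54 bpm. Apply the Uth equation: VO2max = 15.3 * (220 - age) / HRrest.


HRmax = 220 - 49 = 171
VO2max = 15.3 * (171 / 54)
= 15.3 * 3.1667
= 48.45 mL/kg/min

48.45 mL/kg/min


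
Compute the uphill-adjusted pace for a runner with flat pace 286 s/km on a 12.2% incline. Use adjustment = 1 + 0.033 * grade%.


Adjustment factor = 1 + 0.033 * 12.2 = 1.4026
Grade-adjusted pace = 286 * 1.4026 = 401.14 s/km

401.14 s/km


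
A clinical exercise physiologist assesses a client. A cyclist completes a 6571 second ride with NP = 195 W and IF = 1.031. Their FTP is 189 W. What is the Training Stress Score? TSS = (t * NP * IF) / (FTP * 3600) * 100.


t * NP * IF = 6571 * 195 * 1.031 = 1321066.695
FTP * 3600 = 680400
TSS = (1321066.695 / 680400) * 100 = 194.16

194.16 TSS


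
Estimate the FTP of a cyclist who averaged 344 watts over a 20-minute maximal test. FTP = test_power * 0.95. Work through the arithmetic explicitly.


FTP = 344 * 0.95 = 326.8 W

326.8 W


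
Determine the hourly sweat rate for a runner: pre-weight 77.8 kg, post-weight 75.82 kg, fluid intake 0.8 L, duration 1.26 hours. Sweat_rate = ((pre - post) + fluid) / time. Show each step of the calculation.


Mass lost = 77.8 - 75.82 = 1.98 kg
Add fluid consumed: 1.98 + 0.8 = 2.78 L total sweat
Sweat rate = 2.78 / 1.26 = 2.206 L/h

2.206 L/h


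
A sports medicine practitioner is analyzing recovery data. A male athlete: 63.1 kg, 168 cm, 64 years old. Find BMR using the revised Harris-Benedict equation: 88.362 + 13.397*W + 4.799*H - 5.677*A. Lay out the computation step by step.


Intercept = 88.362
Weight contribution = 13.397 * 63.1 = 845.3507
Height contribution = 4.799 * 168 = 806.232
Age contribution = 5.677 * 64 = 363.328
BMR = 88.362 + 845.3507 + 806.232 - 363.328
= 1376.62 kcal/day

1376.62 kcal/day


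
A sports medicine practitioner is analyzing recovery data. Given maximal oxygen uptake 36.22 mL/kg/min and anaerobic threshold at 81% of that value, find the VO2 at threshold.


Percentage as decimal = 0.81
VO2 at AT = 36.22 * 0.81 = 29.34 mL/kg/min

29.34 mL/kg/min


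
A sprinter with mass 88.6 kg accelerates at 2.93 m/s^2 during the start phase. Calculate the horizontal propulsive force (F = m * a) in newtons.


F = m * a
= 88.6 * 2.93
= 259.6 N

259.6 N


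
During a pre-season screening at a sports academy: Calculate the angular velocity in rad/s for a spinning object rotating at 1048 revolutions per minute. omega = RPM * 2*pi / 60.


omega = RPM * 2*pi / 60
= 1048 * 6.28318531 / 60
= 109.746 rad/s

109.746 rad/s


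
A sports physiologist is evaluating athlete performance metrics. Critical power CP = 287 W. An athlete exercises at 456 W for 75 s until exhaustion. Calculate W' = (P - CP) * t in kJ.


P - CP = 456 - 287 = 169 W
W' = 169 * 75 = 12675 J
= 12675 / 1000 = 12.675 kJ

12.675 kJ


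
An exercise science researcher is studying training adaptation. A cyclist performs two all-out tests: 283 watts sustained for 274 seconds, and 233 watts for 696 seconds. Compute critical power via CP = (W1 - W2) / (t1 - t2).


W1 = P1 * t1 = 283 * 274 = 77542 J
W2 = P2 * t2 = 233 * 696 = 162168 J
CP = (77542 - 162168) / (274 - 696)
= 200.54 W

200.54 W


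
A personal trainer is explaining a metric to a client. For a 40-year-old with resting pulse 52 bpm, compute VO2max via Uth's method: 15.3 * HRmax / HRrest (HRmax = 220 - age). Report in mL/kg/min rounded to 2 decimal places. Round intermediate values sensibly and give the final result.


Step 1: HRmax = 220 - 40 = 180 bpm
Step 2: Ratio = 180 / 52 = 3.4615
Step 3: VO2max = 15.3 * 3.4615 = 52.96 mL/kg/min

52.96 mL/kg/min


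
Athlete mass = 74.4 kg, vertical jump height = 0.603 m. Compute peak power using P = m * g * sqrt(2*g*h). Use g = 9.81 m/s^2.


sqrt(2 * 9.81 * 0.603) = sqrt(11.83086) = 3.439602 m/s
P = 74.4 * 9.81 * 3.439602
= 2510.44 W

2510.44 W


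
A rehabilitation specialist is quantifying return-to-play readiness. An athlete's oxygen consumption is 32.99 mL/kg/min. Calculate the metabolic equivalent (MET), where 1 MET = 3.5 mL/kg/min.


MET = VO2 / 3.5
= 32.99 / 3.5
= 9.43 METs

9.43 METs


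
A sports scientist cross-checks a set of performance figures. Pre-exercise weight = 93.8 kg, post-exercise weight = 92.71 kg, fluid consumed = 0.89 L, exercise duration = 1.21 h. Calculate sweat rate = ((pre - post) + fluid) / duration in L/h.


Weight loss = 93.8 - 92.71 = 1.09 kg (approx L)
Total sweat = 1.09 + 0.89 = 1.98 L
Sweat rate = 1.98 / 1.21 = 1.636 L/h

1.636 L/h


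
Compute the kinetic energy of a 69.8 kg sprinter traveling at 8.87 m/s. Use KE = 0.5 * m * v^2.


Velocity squared = 78.6769
KE = 0.5 * 69.8 * 78.6769 = 2745.82 J

2745.82 J


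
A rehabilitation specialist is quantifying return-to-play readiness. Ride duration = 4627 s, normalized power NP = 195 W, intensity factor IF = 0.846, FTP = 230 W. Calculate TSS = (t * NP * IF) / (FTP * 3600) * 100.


Numerator = 4627 * 195 * 0.846 = 763316.19
Denominator = 230 * 3600 = 828000
TSS = 763316.19 / 828000 * 100
= 92.19

92.19 TSS


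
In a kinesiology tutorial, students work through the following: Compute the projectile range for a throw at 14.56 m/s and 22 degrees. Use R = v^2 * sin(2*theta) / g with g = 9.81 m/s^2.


Two times the angle = 44 degrees
sin(44) = 0.694658
R = 211.9936 * 0.694658 / 9.81 = 15.012 m

15.012 m


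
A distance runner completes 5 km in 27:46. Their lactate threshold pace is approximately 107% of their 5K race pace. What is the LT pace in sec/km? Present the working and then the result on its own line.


Convert to seconds: 27 min 46 s = 1666 s
Pace per km = 1666 / 5 = 333.2 s/km
LT pace = 333.2 * 1.07 = 356.52 s/km

356.52 s/km


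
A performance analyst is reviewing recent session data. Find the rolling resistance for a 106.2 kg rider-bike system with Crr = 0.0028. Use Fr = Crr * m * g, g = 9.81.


m * g = 106.2 * 9.81 = 1041.822 N
Fr = 0.0028 * 1041.822 = 2.917 N

2.917 N


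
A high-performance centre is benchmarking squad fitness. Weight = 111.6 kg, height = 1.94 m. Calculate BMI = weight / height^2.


height^2 = 1.94^2 = 3.7636
BMI = 111.6 / 3.7636 = 29.65 kg/m^2

29.65 kg/m^2


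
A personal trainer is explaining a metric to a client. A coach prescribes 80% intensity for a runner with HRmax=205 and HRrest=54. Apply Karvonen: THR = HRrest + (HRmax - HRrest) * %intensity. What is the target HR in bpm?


Heart rate reserve = 205 - 54 = 151
Intensity fraction = 80 / 100 = 0.8
THR = 54 + 151 * 0.8 = 174.8 bpm

174.8 bpm


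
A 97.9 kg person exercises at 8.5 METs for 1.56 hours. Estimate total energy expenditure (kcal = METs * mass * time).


Energy = METs * mass(kg) * time(h)
= 8.5 * 97.9 * 1.56
= 1298.15 kcal

1298.15 kcal


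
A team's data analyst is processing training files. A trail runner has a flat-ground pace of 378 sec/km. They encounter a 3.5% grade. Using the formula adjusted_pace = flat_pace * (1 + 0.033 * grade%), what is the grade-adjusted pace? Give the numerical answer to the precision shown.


Grade factor = 1 + 0.033 * 3.5 = 1.1155
Adjusted = 378 * 1.1155 = 421.66 sec/km

421.66 s/km


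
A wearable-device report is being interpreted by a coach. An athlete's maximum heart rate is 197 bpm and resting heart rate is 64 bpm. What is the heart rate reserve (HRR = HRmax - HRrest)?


HRR = HRmax - HRrest
= 197 - 64
= 133 bpm

133 bpm


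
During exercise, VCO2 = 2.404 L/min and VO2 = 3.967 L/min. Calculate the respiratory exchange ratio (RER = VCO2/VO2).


RER = VCO2 / VO2
= 2.404 / 3.967
= 0.606

0.606


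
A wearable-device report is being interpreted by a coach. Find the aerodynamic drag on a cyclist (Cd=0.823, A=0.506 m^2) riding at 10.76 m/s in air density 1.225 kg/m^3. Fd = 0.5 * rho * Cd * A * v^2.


Fd = 0.5 * 1.225 * 0.823 * 0.506 * 10.76^2
= 0.5 * 1.225 * 0.823 * 0.506 * 115.7776
= 29.531 N

29.531 N


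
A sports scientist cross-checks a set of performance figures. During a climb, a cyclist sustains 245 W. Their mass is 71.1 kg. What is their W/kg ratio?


Power-to-weight = 245 W / 71.1 kg
= 3.446 W/kg

3.446 W/kg


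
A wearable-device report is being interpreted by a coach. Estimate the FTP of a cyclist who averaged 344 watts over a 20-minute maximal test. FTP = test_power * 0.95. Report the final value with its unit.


FTP = 344 * 0.95 = 326.8 W

326.8 W


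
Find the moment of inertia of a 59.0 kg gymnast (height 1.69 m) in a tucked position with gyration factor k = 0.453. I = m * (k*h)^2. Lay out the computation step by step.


Radius of gyration = 0.453 * 1.69 = 0.76557 m
I = 59.0 * 0.76557^2
= 59.0 * 0.586097
= 34.58 kg*m^2

34.58 kg*m^2


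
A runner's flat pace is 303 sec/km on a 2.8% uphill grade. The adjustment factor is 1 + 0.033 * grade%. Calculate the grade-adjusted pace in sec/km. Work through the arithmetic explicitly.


Factor = 1 + 0.033 * 2.8 = 1.0924
Adjusted pace = 303 * 1.0924
= 331.0 sec/km

331.0 s/km


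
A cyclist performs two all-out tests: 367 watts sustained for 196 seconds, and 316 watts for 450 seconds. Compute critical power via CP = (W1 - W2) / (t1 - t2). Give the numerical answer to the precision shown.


W1 = P1 * t1 = 367 * 196 = 71932 J
W2 = P2 * t2 = 316 * 450 = 142200 J
CP = (71932 - 142200) / (196 - 450)
= 276.65 W

276.65 W


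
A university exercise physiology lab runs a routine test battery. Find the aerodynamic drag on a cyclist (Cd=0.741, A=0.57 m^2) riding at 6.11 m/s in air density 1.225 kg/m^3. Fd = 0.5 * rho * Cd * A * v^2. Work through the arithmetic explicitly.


Fd = 0.5 * 1.225 * 0.741 * 0.57 * 6.11^2
= 0.5 * 1.225 * 0.741 * 0.57 * 37.3321
= 9.658 N

9.658 N


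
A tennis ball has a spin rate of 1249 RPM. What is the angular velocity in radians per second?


Convert RPM to rad/s: multiply by 2*pi and divide by 60
omega = 1249 * 2 * pi / 60
= 130.795 rad/s

130.795 rad/s


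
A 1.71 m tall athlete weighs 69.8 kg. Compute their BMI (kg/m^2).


height^2 = 2.9241 m^2
BMI = 69.8 / 2.9241 = 23.87 kg/m^2

23.87 kg/m^2


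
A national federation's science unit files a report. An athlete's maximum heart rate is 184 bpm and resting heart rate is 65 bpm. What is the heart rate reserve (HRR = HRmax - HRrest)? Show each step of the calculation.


HRR = HRmax - HRrest
= 184 - 65
= 119 bpm

119 bpm


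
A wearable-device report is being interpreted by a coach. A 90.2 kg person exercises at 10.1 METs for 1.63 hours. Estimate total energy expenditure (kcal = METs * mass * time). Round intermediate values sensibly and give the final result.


Energy = METs * mass(kg) * time(h)
= 10.1 * 90.2 * 1.63
= 1484.96 kcal

1484.96 kcal


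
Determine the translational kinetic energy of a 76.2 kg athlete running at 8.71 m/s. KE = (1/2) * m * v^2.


KE = 0.5 * m * v^2
= 0.5 * 76.2 * 8.71^2
= 0.5 * 76.2 * 75.8641
= 2890.42 J

2890.42 J


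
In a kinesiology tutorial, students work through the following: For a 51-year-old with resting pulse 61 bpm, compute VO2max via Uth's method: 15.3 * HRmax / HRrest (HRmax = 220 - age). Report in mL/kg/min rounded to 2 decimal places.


Step 1: HRmax = 220 - 51 = 169 bpm
Step 2: Ratio = 169 / 61 = 2.7705
Step 3: VO2max = 15.3 * 2.7705 = 42.39 mL/kg/min

42.39 mL/kg/min


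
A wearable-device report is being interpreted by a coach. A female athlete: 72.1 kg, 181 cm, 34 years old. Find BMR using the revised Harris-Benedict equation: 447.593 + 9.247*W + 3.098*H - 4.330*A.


Intercept = 447.593
Weight contribution = 9.247 * 72.1 = 666.7087
Height contribution = 3.098 * 181 = 560.738
Age contribution = 4.33 * 34 = 147.22
BMR = 447.593 + 666.7087 + 560.738 - 147.22
= 1527.82 kcal/day

1527.82 kcal/day


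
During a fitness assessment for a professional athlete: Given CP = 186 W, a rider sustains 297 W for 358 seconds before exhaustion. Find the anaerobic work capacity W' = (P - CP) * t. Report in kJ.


Excess power = 297 - 186 = 111 W
Work above CP = 111 * 358 = 39738 J
W' = 39.738 kJ

39.738 kJ


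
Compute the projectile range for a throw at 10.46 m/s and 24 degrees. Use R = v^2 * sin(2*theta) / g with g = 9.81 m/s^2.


Two times the angle = 48 degrees
sin(48) = 0.743145
R = 109.4116 * 0.743145 / 9.81 = 8.288 m

8.288 m


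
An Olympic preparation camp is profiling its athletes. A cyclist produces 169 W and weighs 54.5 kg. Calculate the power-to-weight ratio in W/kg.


P/W = power / mass
= 169 / 54.5
= 3.101 W/kg

3.101 W/kg


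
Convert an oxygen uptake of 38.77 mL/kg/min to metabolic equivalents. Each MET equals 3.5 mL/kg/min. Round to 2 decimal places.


One MET = 3.5 mL/kg/min
Number of METs = 38.77 / 3.5
= 11.08 METs

11.08 METs


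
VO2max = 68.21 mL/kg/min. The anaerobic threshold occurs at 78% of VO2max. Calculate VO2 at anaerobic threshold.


AT fraction = 78 / 100 = 0.78
AT VO2 = 68.21 * 0.78
= 53.2 mL/kg/min

53.2 mL/kg/min


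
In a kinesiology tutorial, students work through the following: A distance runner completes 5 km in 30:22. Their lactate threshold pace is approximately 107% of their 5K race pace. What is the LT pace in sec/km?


Convert to seconds: 30 min 22 s = 1822 s
Pace per km = 1822 / 5 = 364.4 s/km
LT pace = 364.4 * 1.07 = 389.91 s/km

389.91 s/km


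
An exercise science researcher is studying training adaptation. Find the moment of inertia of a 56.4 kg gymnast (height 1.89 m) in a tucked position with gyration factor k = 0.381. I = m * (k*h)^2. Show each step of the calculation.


Radius of gyration = 0.381 * 1.89 = 0.72009 m
I = 56.4 * 0.72009^2
= 56.4 * 0.51853
= 29.245 kg*m^2

29.245 kg*m^2


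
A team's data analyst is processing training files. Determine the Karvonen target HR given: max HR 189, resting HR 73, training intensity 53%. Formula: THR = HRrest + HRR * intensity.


HRR = HRmax - HRrest = 189 - 73 = 116
THR = 73 + 116 * 0.53
= 134.48 bpm

134.48 bpm


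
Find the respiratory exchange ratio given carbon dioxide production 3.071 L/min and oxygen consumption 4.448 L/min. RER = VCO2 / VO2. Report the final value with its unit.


VCO2 = 3.071 L/min
VO2 = 4.448 L/min
RER = 3.071 / 4.448 = 0.6904

0.6904


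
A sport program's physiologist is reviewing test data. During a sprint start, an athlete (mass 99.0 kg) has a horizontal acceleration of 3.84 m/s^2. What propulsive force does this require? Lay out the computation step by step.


Propulsive force = mass * acceleration
= 99.0 kg * 3.84 m/s^2
= 380.16 N

380.16 N


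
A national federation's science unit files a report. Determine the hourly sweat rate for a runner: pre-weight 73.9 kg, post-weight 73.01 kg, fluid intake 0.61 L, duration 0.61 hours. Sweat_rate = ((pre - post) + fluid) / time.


Mass lost = 73.9 - 73.01 = 0.89 kg
Add fluid consumed: 0.89 + 0.61 = 1.5 L total sweat
Sweat rate = 1.5 / 0.61 = 2.459 L/h

2.459 L/h


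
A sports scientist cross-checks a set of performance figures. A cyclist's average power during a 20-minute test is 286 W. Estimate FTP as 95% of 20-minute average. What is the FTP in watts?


FTP = 20-min power * 0.95
= 286 * 0.95
= 271.7 W

271.7 W


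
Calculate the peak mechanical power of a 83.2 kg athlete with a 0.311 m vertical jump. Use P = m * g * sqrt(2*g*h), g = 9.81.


First, sqrt(2gh) = sqrt(2 * 9.81 * 0.311)
= sqrt(6.10182) = 2.470186 m/s
Power = 83.2 * 9.81 * 2.470186 = 2016.15 W

2016.15 W


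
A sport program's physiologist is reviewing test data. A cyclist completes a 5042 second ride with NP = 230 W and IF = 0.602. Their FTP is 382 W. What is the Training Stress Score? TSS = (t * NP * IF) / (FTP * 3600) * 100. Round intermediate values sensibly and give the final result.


t * NP * IF = 5042 * 230 * 0.602 = 698115.32
FTP * 3600 = 1375200
TSS = (698115.32 / 1375200) * 100 = 50.76

50.76 TSS


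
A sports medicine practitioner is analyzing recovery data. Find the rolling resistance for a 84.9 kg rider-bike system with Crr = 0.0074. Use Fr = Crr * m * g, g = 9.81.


m * g = 84.9 * 9.81 = 832.869 N
Fr = 0.0074 * 832.869 = 6.163 N

6.163 N


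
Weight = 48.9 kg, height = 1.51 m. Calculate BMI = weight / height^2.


height^2 = 1.51^2 = 2.2801
BMI = 48.9 / 2.2801 = 21.45 kg/m^2

21.45 kg/m^2


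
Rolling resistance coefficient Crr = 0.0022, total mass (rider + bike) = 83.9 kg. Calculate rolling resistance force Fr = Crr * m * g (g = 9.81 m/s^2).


Fr = Crr * m * g
= 0.0022 * 83.9 * 9.81
= 1.811 N

1.811 N


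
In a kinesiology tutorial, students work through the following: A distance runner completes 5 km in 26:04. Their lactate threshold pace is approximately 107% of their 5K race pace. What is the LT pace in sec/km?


Convert to seconds: 26 min 4 s = 1564 s
Pace per km = 1564 / 5 = 312.8 s/km
LT pace = 312.8 * 1.07 = 334.7 s/km

334.7 s/km


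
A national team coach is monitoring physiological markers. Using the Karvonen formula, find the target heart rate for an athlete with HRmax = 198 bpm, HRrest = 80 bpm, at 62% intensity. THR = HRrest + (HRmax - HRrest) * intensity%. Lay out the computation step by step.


HRR = 198 - 80 = 118
THR = 80 + 118 * 0.62
= 80 + 73.16
= 153.16 bpm

153.16 bpm


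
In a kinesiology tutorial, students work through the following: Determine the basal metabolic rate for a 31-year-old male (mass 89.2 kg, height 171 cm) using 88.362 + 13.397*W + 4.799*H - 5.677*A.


BMR = 88.362 + 13.397*89.2 + 4.799*171 - 5.677*31
= 1928.02 kcal/day

1928.02 kcal/day


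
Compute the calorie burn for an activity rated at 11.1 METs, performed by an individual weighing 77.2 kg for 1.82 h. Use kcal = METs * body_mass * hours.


Product of METs and mass = 11.1 * 77.2 = 856.92
Total kcal = 856.92 * 1.82 = 1559.59 kcal

1559.59 kcal


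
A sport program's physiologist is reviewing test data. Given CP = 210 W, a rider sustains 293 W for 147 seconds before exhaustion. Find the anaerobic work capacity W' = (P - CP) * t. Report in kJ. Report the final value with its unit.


Excess power = 293 - 210 = 83 W
Work above CP = 83 * 147 = 12201 J
W' = 12.201 kJ

12.201 kJ


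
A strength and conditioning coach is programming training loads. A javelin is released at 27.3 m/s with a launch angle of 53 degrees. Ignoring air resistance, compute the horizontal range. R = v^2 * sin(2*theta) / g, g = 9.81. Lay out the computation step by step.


Launch speed squared = 745.29
sin(2 * 53 deg) = 0.961262
Range = 745.29 * 0.961262 / 9.81
= 73.029 m

73.029 m


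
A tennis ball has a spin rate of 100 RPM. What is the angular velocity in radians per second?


Convert RPM to rad/s: multiply by 2*pi and divide by 60
omega = 100 * 2 * pi / 60
= 10.472 rad/s

10.472 rad/s


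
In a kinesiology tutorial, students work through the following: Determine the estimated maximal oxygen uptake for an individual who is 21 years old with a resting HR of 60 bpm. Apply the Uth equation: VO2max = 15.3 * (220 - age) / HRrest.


HRmax = 220 - 21 = 199
VO2max = 15.3 * (199 / 60)
= 15.3 * 3.3167
= 50.75 mL/kg/min

50.75 mL/kg/min


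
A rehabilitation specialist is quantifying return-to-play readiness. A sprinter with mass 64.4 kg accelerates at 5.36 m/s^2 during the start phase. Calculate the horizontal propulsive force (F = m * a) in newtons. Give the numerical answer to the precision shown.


F = m * a
= 64.4 * 5.36
= 345.18 N

345.18 N


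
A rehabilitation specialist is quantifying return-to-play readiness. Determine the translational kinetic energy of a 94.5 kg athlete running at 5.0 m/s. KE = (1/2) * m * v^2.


KE = 0.5 * m * v^2
= 0.5 * 94.5 * 5.0^2
= 0.5 * 94.5 * 25.0
= 1181.25 J

1181.25 J


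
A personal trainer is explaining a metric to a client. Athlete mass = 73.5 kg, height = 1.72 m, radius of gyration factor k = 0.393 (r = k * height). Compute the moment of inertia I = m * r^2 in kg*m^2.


r = k * height = 0.393 * 1.72 = 0.67596 m
r^2 = 0.67596^2 = 0.456922
I = 73.5 * 0.456922 = 33.584 kg*m^2

33.584 kg*m^2


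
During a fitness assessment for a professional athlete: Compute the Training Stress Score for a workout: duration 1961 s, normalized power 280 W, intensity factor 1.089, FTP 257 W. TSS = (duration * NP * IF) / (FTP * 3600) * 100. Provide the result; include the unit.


Product = 1961 * 280 * 1.089 = 597948.12
Base = 257 * 3600 = 925200
TSS = 597948.12 / 925200 * 100 = 64.63

64.63 TSS


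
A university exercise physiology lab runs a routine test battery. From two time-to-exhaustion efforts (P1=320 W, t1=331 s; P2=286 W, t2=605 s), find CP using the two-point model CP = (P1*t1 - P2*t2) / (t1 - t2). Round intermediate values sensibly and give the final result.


Work in trial 1 = 105920 J
Work in trial 2 = 173030 J
Delta work = -67110 J
Delta time = -274 s
CP = -67110 / -274 = 244.93 W

244.93 W


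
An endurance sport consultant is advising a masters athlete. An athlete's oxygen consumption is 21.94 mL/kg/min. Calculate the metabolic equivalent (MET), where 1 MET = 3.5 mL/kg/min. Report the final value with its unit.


MET = VO2 / 3.5
= 21.94 / 3.5
= 6.27 METs

6.27 METs


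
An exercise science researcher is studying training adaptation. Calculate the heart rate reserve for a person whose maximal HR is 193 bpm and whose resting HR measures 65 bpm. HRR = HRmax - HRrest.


HRmax = 193 bpm
HRrest = 65 bpm
HRR = 193 - 65 = 128 bpm

128 bpm


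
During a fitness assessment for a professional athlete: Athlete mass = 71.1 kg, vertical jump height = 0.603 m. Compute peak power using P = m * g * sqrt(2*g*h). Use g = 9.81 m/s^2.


sqrt(2 * 9.81 * 0.603) = sqrt(11.83086) = 3.439602 m/s
P = 71.1 * 9.81 * 3.439602
= 2399.09 W

2399.09 W


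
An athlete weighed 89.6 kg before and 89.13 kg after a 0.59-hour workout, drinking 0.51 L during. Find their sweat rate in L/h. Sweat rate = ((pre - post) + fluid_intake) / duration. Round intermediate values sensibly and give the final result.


Body mass change = 0.47 kg
Total sweat loss = 0.47 + 0.51 = 0.98 L
Rate = 0.98 / 0.59 = 1.661 L/h

1.661 L/h


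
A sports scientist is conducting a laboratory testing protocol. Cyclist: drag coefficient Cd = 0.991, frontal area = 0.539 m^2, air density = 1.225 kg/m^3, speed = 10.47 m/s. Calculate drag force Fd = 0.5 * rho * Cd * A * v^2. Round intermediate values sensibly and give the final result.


v^2 = 10.47^2 = 109.6209
Fd = 0.5 * 1.225 * 0.991 * 0.539 * 109.6209
= 35.864 N

35.864 N


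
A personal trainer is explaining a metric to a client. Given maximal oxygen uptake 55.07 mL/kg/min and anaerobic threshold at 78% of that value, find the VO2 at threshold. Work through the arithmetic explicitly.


Percentage as decimal = 0.78
VO2 at AT = 55.07 * 0.78 = 42.95 mL/kg/min

42.95 mL/kg/min
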